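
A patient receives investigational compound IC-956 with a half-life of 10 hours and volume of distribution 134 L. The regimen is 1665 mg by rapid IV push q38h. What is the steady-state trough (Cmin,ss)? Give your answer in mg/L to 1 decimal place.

τ/t½ = 38/10 ≈ 3.8, so fraction remaining f = (1/2)^(38/10) ≈ 0.0718.
Each bolus raises the concentration by D/Vd = 1665/134 ≈ 12.425 mg/L.
Steady-state trough Cmin,ss = C₀·f/(1−f) ≈ 12.425 × 0.0718/0.9282 ≈ 0.961 mg/L.

1.0 mg/L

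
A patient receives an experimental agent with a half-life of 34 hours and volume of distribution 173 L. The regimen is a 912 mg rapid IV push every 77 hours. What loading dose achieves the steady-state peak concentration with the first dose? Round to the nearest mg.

1152 mg

f = (1/2)^(77/34) ≈ 0.208092; accumulation ratio R = 1/(1−f) ≈ 1.26277.
Loading dose to hit Cmax,ss on first dose: D_load = D_maint·R ≈ 912 × 1.26277 ≈ 1151.65 mg.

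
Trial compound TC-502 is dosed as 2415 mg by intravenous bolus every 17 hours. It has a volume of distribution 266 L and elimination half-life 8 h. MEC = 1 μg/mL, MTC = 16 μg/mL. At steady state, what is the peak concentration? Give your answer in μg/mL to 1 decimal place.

Over one 17-h interval, 17/8 ≈ 2.125 half-lives elapse, leaving f ≈ 0.2293 of each dose.
Accumulation ratio R = 1/(1 − f) ≈ 1/0.7707 ≈ 1.2975.
Single-dose peak C₀ = D/Vd = 2415/266 ≈ 9.079 μg/mL.
Steady-state peak Cmax,ss = C₀·R ≈ 9.079 × 1.2975 ≈ 11.780 μg/mL.
Peak 11.8 μg/mL vs MTC 16 μg/mL: below toxic threshold.

11.8 μg/mL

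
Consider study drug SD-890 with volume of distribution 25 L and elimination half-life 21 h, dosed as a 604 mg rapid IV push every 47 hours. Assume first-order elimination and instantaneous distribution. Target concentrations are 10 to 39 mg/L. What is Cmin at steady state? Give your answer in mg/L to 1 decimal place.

6.5 mg/L

k = ln2/t½ = ln2/21 ≈ 0.033007 h⁻¹; fraction remaining f = e^(−kτ) = e^(−0.033007×47) ≈ 0.2120.
Accumulation ratio R = 1/(1 − f) ≈ 1/0.7880 ≈ 1.2690.
Each bolus raises the concentration by D/Vd = 604/25 ≈ 24.160 mg/L.
Steady-state peak Cmax,ss = C₀·R ≈ 24.160 × 1.2690 ≈ 30.659 mg/L.
One interval later, Cmin,ss = Cmax,ss·e^(−kτ) ≈ 30.659 × 0.2120 ≈ 6.500 mg/L.
Trough 6.5 mg/L vs MEC 10 mg/L: subtherapeutic.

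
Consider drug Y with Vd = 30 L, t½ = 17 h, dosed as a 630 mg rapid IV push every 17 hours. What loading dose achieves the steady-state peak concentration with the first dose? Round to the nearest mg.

1260 mg

f = (1/2)^(17/17) ≈ 0.500000; accumulation ratio R = 1/(1−f) ≈ 2.00000.
Loading dose to hit Cmax,ss on first dose: D_load = D_maint·R ≈ 630 × 2.00000 ≈ 1260.00 mg.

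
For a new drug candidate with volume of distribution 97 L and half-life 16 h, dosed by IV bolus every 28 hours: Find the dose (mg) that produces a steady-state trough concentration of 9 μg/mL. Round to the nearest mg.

2063 mg

τ/t½ = 28/16 ≈ 1.75, so f = (1/2)^(28/16) ≈ 0.297302.
Cmin,ss = (D/Vd)·f/(1−f), so D = Cmin,ss·Vd·(1−f)/f.
D = 9 × 97 × (1−f)/f ≈ 9 × 97 × 2.36358 ≈ 2063.41 mg.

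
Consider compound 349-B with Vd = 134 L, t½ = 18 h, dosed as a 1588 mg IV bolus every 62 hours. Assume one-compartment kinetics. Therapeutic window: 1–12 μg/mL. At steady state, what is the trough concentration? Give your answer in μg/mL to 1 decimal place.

τ/t½ = 62/18 ≈ 3.4444, so fraction remaining f = (1/2)^(62/18) ≈ 0.0919.
Single-dose peak C₀ = D/Vd = 1588/134 ≈ 11.851 μg/mL.
Steady-state trough Cmin,ss = C₀·f/(1−f) ≈ 11.851 × 0.0919/0.9081 ≈ 1.199 μg/mL.
Trough 1.2 μg/mL vs MEC 1 μg/mL: adequate.

1.2 μg/mL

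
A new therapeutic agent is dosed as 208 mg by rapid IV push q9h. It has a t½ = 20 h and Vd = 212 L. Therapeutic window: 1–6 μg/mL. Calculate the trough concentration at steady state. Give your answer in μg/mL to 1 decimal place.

2.7 μg/mL

k = ln2/t½ = ln2/20 ≈ 0.034657 h⁻¹; fraction remaining f = e^(−kτ) = e^(−0.034657×9) ≈ 0.7320.
Single-dose peak C₀ = D/Vd = 208/212 ≈ 0.981 μg/mL.
Steady-state trough Cmin,ss = C₀·f/(1−f) ≈ 0.981 × 0.7320/0.2680 ≈ 2.679 μg/mL.
Trough 2.7 μg/mL vs MEC 1 μg/mL: adequate.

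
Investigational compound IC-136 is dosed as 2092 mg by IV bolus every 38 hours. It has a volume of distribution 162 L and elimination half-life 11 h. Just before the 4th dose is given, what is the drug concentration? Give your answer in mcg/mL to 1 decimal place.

1.3 mcg/mL

f = (1/2)^(τ/t½) = (1/2)^(38/11) ≈ 0.0912.
C₀ = D/Vd = 2092/162 ≈ 12.914 mcg/mL.
Before the 4th dose, 3 doses have been given. Superposition: Cmin = C₀·(f + f² + … + f^3).
≈ 12.914 × (0.0912 + 0.0083 + 0.0008) ≈ 12.914 × 0.1003 ≈ 1.295 mcg/mL.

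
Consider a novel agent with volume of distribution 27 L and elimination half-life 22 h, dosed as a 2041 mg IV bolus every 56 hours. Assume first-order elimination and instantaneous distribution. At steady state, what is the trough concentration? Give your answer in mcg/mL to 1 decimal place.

15.6 mcg/mL

τ/t½ = 56/22 ≈ 2.5455, so fraction remaining f = (1/2)^(56/22) ≈ 0.1713.
At steady state, accumulation factor R = 1/(1 − e^(−kτ)) ≈ 1.2067.
Single-dose peak C₀ = D/Vd = 2041/27 ≈ 75.593 mcg/mL.
Cmax,ss = C₀/(1 − f) ≈ 75.593/0.8287 ≈ 91.219 mcg/mL.
Steady-state trough Cmin,ss = Cmax,ss·f ≈ 91.219 × 0.1713 ≈ 15.626 mcg/mL.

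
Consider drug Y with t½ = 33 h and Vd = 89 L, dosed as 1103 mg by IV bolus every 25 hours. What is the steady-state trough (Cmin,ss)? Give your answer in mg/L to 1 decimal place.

k = ln2/t½ = ln2/33 ≈ 0.021004 h⁻¹; fraction remaining f = e^(−kτ) = e^(−0.021004×25) ≈ 0.5915.
At steady state, accumulation factor R = 1/(1 − e^(−kτ)) ≈ 2.4480.
Each bolus raises the concentration by D/Vd = 1103/89 ≈ 12.393 mg/L.
Steady-state peak Cmax,ss = C₀·R ≈ 12.393 × 2.4480 ≈ 30.338 mg/L.
One interval later, Cmin,ss = Cmax,ss·e^(−kτ) ≈ 30.338 × 0.5915 ≈ 17.945 mg/L.

17.9 mg/L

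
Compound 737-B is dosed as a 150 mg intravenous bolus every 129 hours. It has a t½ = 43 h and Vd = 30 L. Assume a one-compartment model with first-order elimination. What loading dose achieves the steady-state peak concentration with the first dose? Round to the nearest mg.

171 mg

f = (1/2)^(129/43) ≈ 0.125000; accumulation ratio R = 1/(1−f) ≈ 1.14286.
Loading dose to hit Cmax,ss on first dose: D_load = D_maint·R ≈ 150 × 1.14286 ≈ 171.43 mg.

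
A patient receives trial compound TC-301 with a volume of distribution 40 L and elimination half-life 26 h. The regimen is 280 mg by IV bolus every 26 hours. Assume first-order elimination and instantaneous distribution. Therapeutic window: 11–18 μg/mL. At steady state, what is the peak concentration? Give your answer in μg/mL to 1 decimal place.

τ = 26 h = 1 half-life, so f = (1/2)^1 = 0.5.
Accumulation ratio R = 1/(1 − f) = 1/0.5 = 2/1.
Single-dose peak C₀ = D/Vd = 280/40 = 7 μg/mL.
Steady-state peak Cmax,ss = C₀·R = 7 × 2/1 ≈ 14.000 μg/mL.
Peak 14.0 μg/mL vs MTC 18 μg/mL: below toxic threshold.

14.0 μg/mL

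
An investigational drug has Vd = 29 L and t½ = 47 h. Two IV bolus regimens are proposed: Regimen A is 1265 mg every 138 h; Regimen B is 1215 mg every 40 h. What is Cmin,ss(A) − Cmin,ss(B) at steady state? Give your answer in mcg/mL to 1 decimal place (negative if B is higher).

Regimen A: f = (1/2)^(138/47) ≈ 0.1307; Cmin,ss = (1265/29)·f/(1−f) ≈ 6.558 mcg/mL.
Regimen B: f = (1/2)^(40/47) ≈ 0.5544; Cmin,ss = (1215/29)·f/(1−f) ≈ 52.126 mcg/mL.
Difference ≈ 6.558 − 52.126 ≈ -45.568 mcg/mL.

-45.6 mcg/mL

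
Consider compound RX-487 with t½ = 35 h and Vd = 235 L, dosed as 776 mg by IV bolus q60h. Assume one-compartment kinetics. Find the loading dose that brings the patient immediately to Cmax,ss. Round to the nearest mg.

f = (1/2)^(60/35) ≈ 0.304753; accumulation ratio R = 1/(1−f) ≈ 1.43834.
Loading dose to hit Cmax,ss on first dose: D_load = D_maint·R ≈ 776 × 1.43834 ≈ 1116.15 mg.

1116 mg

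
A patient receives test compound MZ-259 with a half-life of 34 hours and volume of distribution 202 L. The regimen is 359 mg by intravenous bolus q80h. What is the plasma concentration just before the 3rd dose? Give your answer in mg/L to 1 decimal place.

0.4 mg/L

f = (1/2)^(τ/t½) = (1/2)^(80/34) ≈ 0.1957.
C₀ = D/Vd = 359/202 ≈ 1.777 mg/L.
Before the 3rd dose, 2 doses have been given. Superposition: Cmin = C₀·(f + f²).
≈ 1.777 × (0.1957 + 0.0383) ≈ 1.777 × 0.2340 ≈ 0.416 mg/L.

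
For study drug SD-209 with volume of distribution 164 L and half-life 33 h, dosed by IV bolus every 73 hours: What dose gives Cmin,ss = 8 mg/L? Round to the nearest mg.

τ/t½ = 73/33 ≈ 2.2121, so f = (1/2)^(73/33) ≈ 0.215817.
Cmin,ss = (D/Vd)·f/(1−f), so D = Cmin,ss·Vd·(1−f)/f.
D = 8 × 164 × (1−f)/f ≈ 8 × 164 × 3.63356 ≈ 4767.23 mg.

4767 mg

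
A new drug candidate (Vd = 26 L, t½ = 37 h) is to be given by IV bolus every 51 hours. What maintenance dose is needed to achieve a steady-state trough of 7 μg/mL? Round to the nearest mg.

τ/t½ = 51/37 ≈ 1.3784, so f = (1/2)^(51/37) ≈ 0.384651.
Cmin,ss = (D/Vd)·f/(1−f), so D = Cmin,ss·Vd·(1−f)/f.
D = 7 × 26 × (1−f)/f ≈ 7 × 26 × 1.59976 ≈ 291.16 mg.

291 mg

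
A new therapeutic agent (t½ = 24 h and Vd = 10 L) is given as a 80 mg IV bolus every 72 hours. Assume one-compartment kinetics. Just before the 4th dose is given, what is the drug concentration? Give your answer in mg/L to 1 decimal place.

f = (1/2)^(τ/t½) = (1/2)^(72/24) ≈ 0.1250.
C₀ = D/Vd = 80/10 ≈ 8.000 mg/L.
Before the 4th dose, 3 doses have been given. Superposition: Cmin = C₀·(f + f² + … + f^3).
≈ 8.000 × (0.1250 + 0.0156 + 0.0020) ≈ 8.000 × 0.1426 ≈ 1.141 mg/L.

1.1 mg/L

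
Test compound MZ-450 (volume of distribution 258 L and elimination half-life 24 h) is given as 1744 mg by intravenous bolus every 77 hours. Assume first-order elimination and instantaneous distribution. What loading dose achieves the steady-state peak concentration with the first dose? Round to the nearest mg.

f = (1/2)^(77/24) ≈ 0.108192; accumulation ratio R = 1/(1−f) ≈ 1.12132.
Loading dose to hit Cmax,ss on first dose: D_load = D_maint·R ≈ 1744 × 1.12132 ≈ 1955.58 mg.

1956 mg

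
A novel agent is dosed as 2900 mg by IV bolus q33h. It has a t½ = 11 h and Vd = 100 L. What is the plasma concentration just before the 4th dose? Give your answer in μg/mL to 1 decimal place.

4.1 μg/mL

f = (1/2)^(τ/t½) = (1/2)^(33/11) ≈ 0.1250.
C₀ = D/Vd = 2900/100 ≈ 29.000 μg/mL.
Before the 4th dose, 3 doses have been given. Superposition: Cmin = C₀·(f + f² + … + f^3).
≈ 29.000 × (0.1250 + 0.0156 + 0.0020) ≈ 29.000 × 0.1426 ≈ 4.135 μg/mL.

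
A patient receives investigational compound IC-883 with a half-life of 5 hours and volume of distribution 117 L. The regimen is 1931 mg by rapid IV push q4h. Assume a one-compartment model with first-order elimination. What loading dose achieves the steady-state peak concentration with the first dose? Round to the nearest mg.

f = (1/2)^(4/5) ≈ 0.574349; accumulation ratio R = 1/(1−f) ≈ 2.34934.
Loading dose to hit Cmax,ss on first dose: D_load = D_maint·R ≈ 1931 × 2.34934 ≈ 4536.58 mg.

4537 mg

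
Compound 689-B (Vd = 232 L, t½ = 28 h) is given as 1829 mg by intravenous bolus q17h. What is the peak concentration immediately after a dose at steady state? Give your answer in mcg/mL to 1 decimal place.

k = ln2/t½ = ln2/28 ≈ 0.024755 h⁻¹; fraction remaining f = e^(−kτ) = e^(−0.024755×17) ≈ 0.6565.
At steady state, accumulation factor R = 1/(1 − e^(−kτ)) ≈ 2.9112.
Each bolus raises the concentration by D/Vd = 1829/232 ≈ 7.884 mcg/mL.
Steady-state peak Cmax,ss = C₀·R ≈ 7.884 × 2.9112 ≈ 22.952 mcg/mL.

23.0 mcg/mL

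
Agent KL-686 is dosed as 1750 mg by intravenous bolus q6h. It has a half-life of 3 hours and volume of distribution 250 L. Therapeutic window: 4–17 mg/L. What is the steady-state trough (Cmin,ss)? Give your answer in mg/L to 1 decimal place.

2.3 mg/L

The dosing interval is 2 half-lives, so f = 2^(−2) = 0.25.
At steady state, R = 1/(1 − 0.25) = 4/3.
Single-dose peak C₀ = D/Vd = 1750/250 = 7 mg/L.
Steady-state peak Cmax,ss = C₀·R = 7 × 4/3 ≈ 9.333 mg/L.
Steady-state trough Cmin,ss = Cmax,ss·f ≈ 9.333 × 0.25 ≈ 2.333 mg/L.
Trough 2.3 mg/L vs MEC 4 mg/L: subtherapeutic.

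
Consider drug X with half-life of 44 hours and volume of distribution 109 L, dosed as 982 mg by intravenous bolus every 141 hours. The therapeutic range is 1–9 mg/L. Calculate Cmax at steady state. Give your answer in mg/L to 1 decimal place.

10.1 mg/L

Over one 141-h interval, 141/44 ≈ 3.2045 half-lives elapse, leaving f ≈ 0.1085 of each dose.
Accumulation ratio R = 1/(1 − f) ≈ 1/0.8915 ≈ 1.1217.
Each bolus raises the concentration by D/Vd = 982/109 ≈ 9.009 mg/L.
Steady-state peak Cmax,ss = C₀·R ≈ 9.009 × 1.1217 ≈ 10.105 mg/L.
Peak 10.1 mg/L vs MTC 9 mg/L: exceeds toxic threshold.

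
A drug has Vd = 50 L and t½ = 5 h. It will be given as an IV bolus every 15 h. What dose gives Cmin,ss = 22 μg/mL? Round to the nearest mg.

τ/t½ = 15/5 ≈ 3, so f = (1/2)^(15/5) ≈ 0.125000.
Cmin,ss = (D/Vd)·f/(1−f), so D = Cmin,ss·Vd·(1−f)/f.
D = 22 × 50 × (1−f)/f ≈ 22 × 50 × 7.00000 ≈ 7700.00 mg.

7700 mg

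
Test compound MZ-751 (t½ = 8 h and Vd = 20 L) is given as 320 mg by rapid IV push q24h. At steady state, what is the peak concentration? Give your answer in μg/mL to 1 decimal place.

18.3 μg/mL

The dosing interval is 3 half-lives, so f = 2^(−3) = 0.125.
At steady state, R = 1/(1 − 0.125) = 8/7.
Single-dose peak C₀ = D/Vd = 320/20 = 16 μg/mL.
Steady-state peak Cmax,ss = C₀·R = 16 × 8/7 ≈ 18.286 μg/mL.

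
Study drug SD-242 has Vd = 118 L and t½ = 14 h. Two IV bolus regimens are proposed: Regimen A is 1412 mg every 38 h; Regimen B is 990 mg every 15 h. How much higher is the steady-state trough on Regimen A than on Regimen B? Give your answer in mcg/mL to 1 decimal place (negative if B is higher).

-5.5 mcg/mL

Regimen A: f = (1/2)^(38/14) ≈ 0.1524; Cmin,ss = (1412/118)·f/(1−f) ≈ 2.152 mcg/mL.
Regimen B: f = (1/2)^(15/14) ≈ 0.4758; Cmin,ss = (990/118)·f/(1−f) ≈ 7.615 mcg/mL.
Difference ≈ 2.152 − 7.615 ≈ -5.463 mcg/mL.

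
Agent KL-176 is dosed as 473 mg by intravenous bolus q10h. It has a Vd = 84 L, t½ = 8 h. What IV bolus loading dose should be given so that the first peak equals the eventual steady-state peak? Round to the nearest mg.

f = (1/2)^(10/8) ≈ 0.420448; accumulation ratio R = 1/(1−f) ≈ 1.72547.
Loading dose to hit Cmax,ss on first dose: D_load = D_maint·R ≈ 473 × 1.72547 ≈ 816.15 mg.

816 mg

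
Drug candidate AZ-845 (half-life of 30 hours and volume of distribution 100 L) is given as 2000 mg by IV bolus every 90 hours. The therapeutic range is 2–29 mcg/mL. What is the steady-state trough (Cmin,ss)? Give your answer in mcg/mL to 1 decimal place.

The dosing interval is 3 half-lives, so f = 2^(−3) = 0.125.
Accumulation ratio R = 1/(1 − f) = 1/0.875 = 8/7.
Single-dose peak C₀ = D/Vd = 2000/100 = 20 mcg/mL.
Steady-state peak Cmax,ss = C₀·R = 20 × 8/7 ≈ 22.857 mcg/mL.
Steady-state trough Cmin,ss = Cmax,ss·f ≈ 22.857 × 0.125 ≈ 2.857 mcg/mL.
Trough 2.9 mcg/mL vs MEC 2 mcg/mL: adequate.

2.9 mcg/mL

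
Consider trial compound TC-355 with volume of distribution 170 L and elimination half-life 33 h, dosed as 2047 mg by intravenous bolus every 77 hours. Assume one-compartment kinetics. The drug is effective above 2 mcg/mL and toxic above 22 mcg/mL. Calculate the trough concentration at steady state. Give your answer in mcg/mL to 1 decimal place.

Over one 77-h interval, 77/33 ≈ 2.3333 half-lives elapse, leaving f ≈ 0.1984 of each dose.
Single-dose peak C₀ = D/Vd = 2047/170 ≈ 12.041 mcg/mL.
Steady-state trough Cmin,ss = C₀·f/(1−f) ≈ 12.041 × 0.1984/0.8016 ≈ 2.980 mcg/mL.
Trough 3.0 mcg/mL vs MEC 2 mcg/mL: adequate.

3.0 mcg/mL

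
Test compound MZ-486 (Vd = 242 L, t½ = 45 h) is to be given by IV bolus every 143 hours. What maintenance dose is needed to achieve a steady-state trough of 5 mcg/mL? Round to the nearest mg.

9739 mg

τ/t½ = 143/45 ≈ 3.1778, so f = (1/2)^(143/45) ≈ 0.110508.
Cmin,ss = (D/Vd)·f/(1−f), so D = Cmin,ss·Vd·(1−f)/f.
D = 5 × 242 × (1−f)/f ≈ 5 × 242 × 8.04912 ≈ 9739.44 mg.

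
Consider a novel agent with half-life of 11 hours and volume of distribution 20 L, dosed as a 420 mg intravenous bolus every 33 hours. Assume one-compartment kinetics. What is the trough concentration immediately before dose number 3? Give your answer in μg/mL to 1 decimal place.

3.0 μg/mL

f = (1/2)^(τ/t½) = (1/2)^(33/11) ≈ 0.1250.
C₀ = D/Vd = 420/20 ≈ 21.000 μg/mL.
Before the 3rd dose, 2 doses have been given. Superposition: Cmin = C₀·(f + f²).
≈ 21.000 × (0.1250 + 0.0156) ≈ 21.000 × 0.1406 ≈ 2.953 μg/mL.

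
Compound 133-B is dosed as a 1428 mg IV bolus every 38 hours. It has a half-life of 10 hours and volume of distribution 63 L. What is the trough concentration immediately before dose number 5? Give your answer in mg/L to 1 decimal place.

1.8 mg/L

f = (1/2)^(τ/t½) = (1/2)^(38/10) ≈ 0.0718.
C₀ = D/Vd = 1428/63 ≈ 22.667 mg/L.
Before the 5th dose, 4 doses have been given. Superposition: Cmin = C₀·(f + f² + … + f^4).
≈ 22.667 × (0.0718 + 0.0052 + 0.0004 + 0.0000) ≈ 22.667 × 0.0774 ≈ 1.754 mg/L.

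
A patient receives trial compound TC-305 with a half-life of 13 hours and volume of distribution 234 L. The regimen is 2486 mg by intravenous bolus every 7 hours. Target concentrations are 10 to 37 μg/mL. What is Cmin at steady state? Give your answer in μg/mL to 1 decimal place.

τ/t½ = 7/13 ≈ 0.53846, so fraction remaining f = (1/2)^(7/13) ≈ 0.6885.
Single-dose peak C₀ = D/Vd = 2486/234 ≈ 10.624 μg/mL.
Steady-state trough Cmin,ss = C₀·f/(1−f) ≈ 10.624 × 0.6885/0.3115 ≈ 23.482 μg/mL.
Trough 23.5 μg/mL vs MEC 10 μg/mL: adequate.

23.5 μg/mL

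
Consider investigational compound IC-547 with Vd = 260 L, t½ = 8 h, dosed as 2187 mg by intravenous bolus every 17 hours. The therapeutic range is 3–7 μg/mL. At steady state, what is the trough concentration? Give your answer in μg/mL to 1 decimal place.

2.5 μg/mL

k = ln2/t½ = ln2/8 ≈ 0.086643 h⁻¹; fraction remaining f = e^(−kτ) = e^(−0.086643×17) ≈ 0.2293.
Single-dose peak C₀ = D/Vd = 2187/260 ≈ 8.412 μg/mL.
Steady-state trough Cmin,ss = C₀·f/(1−f) ≈ 8.412 × 0.2293/0.7707 ≈ 2.503 μg/mL.
Trough 2.5 μg/mL vs MEC 3 μg/mL: subtherapeutic.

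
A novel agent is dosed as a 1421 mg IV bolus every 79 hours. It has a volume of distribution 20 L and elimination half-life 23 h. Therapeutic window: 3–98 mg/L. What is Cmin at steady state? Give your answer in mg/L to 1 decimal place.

7.2 mg/L

τ/t½ = 79/23 ≈ 3.4348, so fraction remaining f = (1/2)^(79/23) ≈ 0.0925.
Each bolus raises the concentration by D/Vd = 1421/20 ≈ 71.050 mg/L.
Steady-state trough Cmin,ss = C₀·f/(1−f) ≈ 71.050 × 0.0925/0.9075 ≈ 7.242 mg/L.
Trough 7.2 mg/L vs MEC 3 mg/L: adequate.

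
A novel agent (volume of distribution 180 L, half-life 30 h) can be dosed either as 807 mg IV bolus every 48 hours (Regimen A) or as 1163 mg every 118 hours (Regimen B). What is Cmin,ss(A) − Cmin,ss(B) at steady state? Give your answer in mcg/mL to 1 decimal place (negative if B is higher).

Regimen A: f = (1/2)^(48/30) ≈ 0.3299; Cmin,ss = (807/180)·f/(1−f) ≈ 2.207 mcg/mL.
Regimen B: f = (1/2)^(118/30) ≈ 0.0655; Cmin,ss = (1163/180)·f/(1−f) ≈ 0.453 mcg/mL.
Difference ≈ 2.207 − 0.453 ≈ 1.754 mcg/mL.

1.8 mcg/mL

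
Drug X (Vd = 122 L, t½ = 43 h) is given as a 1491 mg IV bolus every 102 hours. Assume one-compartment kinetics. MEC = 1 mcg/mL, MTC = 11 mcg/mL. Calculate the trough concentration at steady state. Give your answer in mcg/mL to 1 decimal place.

Over one 102-h interval, 102/43 ≈ 2.3721 half-lives elapse, leaving f ≈ 0.1932 of each dose.
At steady state, accumulation factor R = 1/(1 − e^(−kτ)) ≈ 1.2395.
Single-dose peak C₀ = D/Vd = 1491/122 ≈ 12.221 mcg/mL.
Steady-state peak Cmax,ss = C₀·R ≈ 12.221 × 1.2395 ≈ 15.148 mcg/mL.
One interval later, Cmin,ss = Cmax,ss·e^(−kτ) ≈ 15.148 × 0.1932 ≈ 2.927 mcg/mL.
Trough 2.9 mcg/mL vs MEC 1 mcg/mL: adequate.

2.9 mcg/mL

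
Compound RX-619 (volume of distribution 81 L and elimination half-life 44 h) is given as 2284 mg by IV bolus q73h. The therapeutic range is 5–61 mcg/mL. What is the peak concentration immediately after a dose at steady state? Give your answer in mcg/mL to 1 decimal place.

k = ln2/t½ = ln2/44 ≈ 0.015753 h⁻¹; fraction remaining f = e^(−kτ) = e^(−0.015753×73) ≈ 0.3166.
At steady state, accumulation factor R = 1/(1 − e^(−kτ)) ≈ 1.4633.
Single-dose peak C₀ = D/Vd = 2284/81 ≈ 28.198 mcg/mL.
Steady-state peak Cmax,ss = C₀·R ≈ 28.198 × 1.4633 ≈ 41.262 mcg/mL.
Peak 41.3 mcg/mL vs MTC 61 mcg/mL: below toxic threshold.

41.3 mcg/mL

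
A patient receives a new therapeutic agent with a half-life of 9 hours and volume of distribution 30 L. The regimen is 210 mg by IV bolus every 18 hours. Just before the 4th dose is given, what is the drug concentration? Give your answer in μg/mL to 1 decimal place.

f = (1/2)^(τ/t½) = (1/2)^(18/9) ≈ 0.2500.
C₀ = D/Vd = 210/30 ≈ 7.000 μg/mL.
Before the 4th dose, 3 doses have been given. Superposition: Cmin = C₀·(f + f² + … + f^3).
≈ 7.000 × (0.2500 + 0.0625 + 0.0156) ≈ 7.000 × 0.3281 ≈ 2.297 μg/mL.

2.3 μg/mL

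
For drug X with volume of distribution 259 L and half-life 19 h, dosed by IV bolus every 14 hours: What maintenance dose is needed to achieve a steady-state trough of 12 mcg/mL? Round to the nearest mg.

2072 mg

τ/t½ = 14/19 ≈ 0.73684, so f = (1/2)^(14/19) ≈ 0.600051.
Cmin,ss = (D/Vd)·f/(1−f), so D = Cmin,ss·Vd·(1−f)/f.
D = 12 × 259 × (1−f)/f ≈ 12 × 259 × 0.66653 ≈ 2071.58 mg.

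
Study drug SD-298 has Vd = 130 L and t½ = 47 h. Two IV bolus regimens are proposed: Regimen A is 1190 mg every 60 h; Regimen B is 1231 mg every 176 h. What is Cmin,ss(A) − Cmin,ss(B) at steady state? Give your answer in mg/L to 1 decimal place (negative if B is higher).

5.7 mg/L

Regimen A: f = (1/2)^(60/47) ≈ 0.4128; Cmin,ss = (1190/130)·f/(1−f) ≈ 6.435 mg/L.
Regimen B: f = (1/2)^(176/47) ≈ 0.0746; Cmin,ss = (1231/130)·f/(1−f) ≈ 0.763 mg/L.
Difference ≈ 6.435 − 0.763 ≈ 5.672 mg/L.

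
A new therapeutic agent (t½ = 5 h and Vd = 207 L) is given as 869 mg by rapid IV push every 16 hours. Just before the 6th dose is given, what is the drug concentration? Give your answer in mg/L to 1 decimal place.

0.5 mg/L

f = (1/2)^(τ/t½) = (1/2)^(16/5) ≈ 0.1088.
C₀ = D/Vd = 869/207 ≈ 4.198 mg/L.
Before the 6th dose, 5 doses have been given. Superposition: Cmin = C₀·(f + f² + … + f^5).
≈ 4.198 × (0.1088 + 0.0118 + 0.0013 + 0.0001 + 0.0000) ≈ 4.198 × 0.1220 ≈ 0.512 mg/L.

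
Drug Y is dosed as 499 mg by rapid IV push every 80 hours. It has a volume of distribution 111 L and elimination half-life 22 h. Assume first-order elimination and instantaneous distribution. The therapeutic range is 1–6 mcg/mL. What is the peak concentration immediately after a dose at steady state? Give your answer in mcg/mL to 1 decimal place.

4.9 mcg/mL

k = ln2/t½ = ln2/22 ≈ 0.031507 h⁻¹; fraction remaining f = e^(−kτ) = e^(−0.031507×80) ≈ 0.0804.
Accumulation ratio R = 1/(1 − f) ≈ 1/0.9196 ≈ 1.0874.
Each bolus raises the concentration by D/Vd = 499/111 ≈ 4.495 mcg/mL.
Steady-state peak Cmax,ss = C₀·R ≈ 4.495 × 1.0874 ≈ 4.888 mcg/mL.
Peak 4.9 mcg/mL vs MTC 6 mcg/mL: below toxic threshold.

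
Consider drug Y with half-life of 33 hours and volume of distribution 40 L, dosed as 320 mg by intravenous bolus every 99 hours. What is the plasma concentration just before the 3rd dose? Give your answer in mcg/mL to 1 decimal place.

f = (1/2)^(τ/t½) = (1/2)^(99/33) ≈ 0.1250.
C₀ = D/Vd = 320/40 ≈ 8.000 mcg/mL.
Before the 3rd dose, 2 doses have been given. Superposition: Cmin = C₀·(f + f²).
≈ 8.000 × (0.1250 + 0.0156) ≈ 8.000 × 0.1406 ≈ 1.125 mcg/mL.

1.1 mcg/mL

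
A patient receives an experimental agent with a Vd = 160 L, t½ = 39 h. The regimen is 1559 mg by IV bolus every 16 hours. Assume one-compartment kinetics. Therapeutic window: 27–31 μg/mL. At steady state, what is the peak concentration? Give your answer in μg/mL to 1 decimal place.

39.4 μg/mL

Over one 16-h interval, 16/39 ≈ 0.41026 half-lives elapse, leaving f ≈ 0.7525 of each dose.
At steady state, accumulation factor R = 1/(1 − e^(−kτ)) ≈ 4.0404.
Single-dose peak C₀ = D/Vd = 1559/160 ≈ 9.744 μg/mL.
Steady-state peak Cmax,ss = C₀·R ≈ 9.744 × 4.0404 ≈ 39.370 μg/mL.
Peak 39.4 μg/mL vs MTC 31 μg/mL: exceeds toxic threshold.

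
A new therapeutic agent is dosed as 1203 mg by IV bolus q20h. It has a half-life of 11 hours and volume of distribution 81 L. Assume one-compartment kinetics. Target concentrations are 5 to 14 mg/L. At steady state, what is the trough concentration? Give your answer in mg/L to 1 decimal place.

τ/t½ = 20/11 ≈ 1.8182, so fraction remaining f = (1/2)^(20/11) ≈ 0.2836.
At steady state, accumulation factor R = 1/(1 − e^(−kτ)) ≈ 1.3959.
Single-dose peak C₀ = D/Vd = 1203/81 ≈ 14.852 mg/L.
Cmax,ss = C₀/(1 − f) ≈ 14.852/0.7164 ≈ 20.731 mg/L.
One interval later, Cmin,ss = Cmax,ss·e^(−kτ) ≈ 20.731 × 0.2836 ≈ 5.879 mg/L.
Trough 5.9 mg/L vs MEC 5 mg/L: adequate.

5.9 mg/L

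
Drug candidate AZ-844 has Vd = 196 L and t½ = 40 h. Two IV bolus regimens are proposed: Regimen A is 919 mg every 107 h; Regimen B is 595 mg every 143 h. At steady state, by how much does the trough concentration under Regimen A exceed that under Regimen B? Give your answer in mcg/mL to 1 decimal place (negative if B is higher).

0.6 mcg/mL

Regimen A: f = (1/2)^(107/40) ≈ 0.1566; Cmin,ss = (919/196)·f/(1−f) ≈ 0.871 mcg/mL.
Regimen B: f = (1/2)^(143/40) ≈ 0.0839; Cmin,ss = (595/196)·f/(1−f) ≈ 0.278 mcg/mL.
Difference ≈ 0.871 − 0.278 ≈ 0.593 mcg/mL.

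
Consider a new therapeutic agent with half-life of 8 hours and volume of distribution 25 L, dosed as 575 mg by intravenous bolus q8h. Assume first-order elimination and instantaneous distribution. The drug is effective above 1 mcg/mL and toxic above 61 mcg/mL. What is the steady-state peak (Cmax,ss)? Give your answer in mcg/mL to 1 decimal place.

46.0 mcg/mL

τ = 8 h = 1 half-life, so f = (1/2)^1 = 0.5.
At steady state, R = 1/(1 − 0.5) = 2/1.
Single-dose peak C₀ = D/Vd = 575/25 = 23 mcg/mL.
Steady-state peak Cmax,ss = C₀·R = 23 × 2/1 ≈ 46.000 mcg/mL.
Peak 46.0 mcg/mL vs MTC 61 mcg/mL: below toxic threshold.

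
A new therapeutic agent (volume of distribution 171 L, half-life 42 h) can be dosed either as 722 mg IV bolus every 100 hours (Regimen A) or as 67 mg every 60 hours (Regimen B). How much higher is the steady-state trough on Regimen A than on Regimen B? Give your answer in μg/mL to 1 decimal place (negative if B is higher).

0.8 μg/mL

Regimen A: f = (1/2)^(100/42) ≈ 0.1920; Cmin,ss = (722/171)·f/(1−f) ≈ 1.003 μg/mL.
Regimen B: f = (1/2)^(60/42) ≈ 0.3715; Cmin,ss = (67/171)·f/(1−f) ≈ 0.232 μg/mL.
Difference ≈ 1.003 − 0.232 ≈ 0.771 μg/mL.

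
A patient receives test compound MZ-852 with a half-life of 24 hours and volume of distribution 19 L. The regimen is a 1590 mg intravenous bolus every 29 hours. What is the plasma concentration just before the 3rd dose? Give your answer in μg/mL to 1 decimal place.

f = (1/2)^(τ/t½) = (1/2)^(29/24) ≈ 0.4328.
C₀ = D/Vd = 1590/19 ≈ 83.684 μg/mL.
Before the 3rd dose, 2 doses have been given. Superposition: Cmin = C₀·(f + f²).
≈ 83.684 × (0.4328 + 0.1873) ≈ 83.684 × 0.6201 ≈ 51.892 μg/mL.

51.9 μg/mL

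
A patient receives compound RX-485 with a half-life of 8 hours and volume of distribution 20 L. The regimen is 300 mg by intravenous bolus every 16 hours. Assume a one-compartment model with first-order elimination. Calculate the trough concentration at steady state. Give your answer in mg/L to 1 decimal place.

5.0 mg/L

τ = 16 h = 2 half-lives, so f = (1/2)^2 = 0.25.
Accumulation ratio R = 1/(1 − f) = 1/0.75 = 4/3.
Single-dose peak C₀ = D/Vd = 300/20 = 15 mg/L.
Steady-state peak Cmax,ss = C₀·R = 15 × 4/3 ≈ 20.000 mg/L.
Steady-state trough Cmin,ss = Cmax,ss·f ≈ 20.000 × 0.25 ≈ 5.000 mg/L.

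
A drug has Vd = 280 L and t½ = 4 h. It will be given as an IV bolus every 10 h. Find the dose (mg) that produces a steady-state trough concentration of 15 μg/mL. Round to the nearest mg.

τ/t½ = 10/4 ≈ 2.5, so f = (1/2)^(10/4) ≈ 0.176777.
Cmin,ss = (D/Vd)·f/(1−f), so D = Cmin,ss·Vd·(1−f)/f.
D = 15 × 280 × (1−f)/f ≈ 15 × 280 × 4.65684 ≈ 19558.73 mg.

19559 mg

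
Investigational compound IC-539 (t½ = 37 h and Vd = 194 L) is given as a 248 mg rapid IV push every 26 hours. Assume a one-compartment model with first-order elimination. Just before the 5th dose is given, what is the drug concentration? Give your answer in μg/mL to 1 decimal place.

1.7 μg/mL

f = (1/2)^(τ/t½) = (1/2)^(26/37) ≈ 0.6144.
C₀ = D/Vd = 248/194 ≈ 1.278 μg/mL.
Before the 5th dose, 4 doses have been given. Superposition: Cmin = C₀·(f + f² + … + f^4).
≈ 1.278 × (0.6144 + 0.3775 + 0.2319 + 0.1425) ≈ 1.278 × 1.3663 ≈ 1.746 μg/mL.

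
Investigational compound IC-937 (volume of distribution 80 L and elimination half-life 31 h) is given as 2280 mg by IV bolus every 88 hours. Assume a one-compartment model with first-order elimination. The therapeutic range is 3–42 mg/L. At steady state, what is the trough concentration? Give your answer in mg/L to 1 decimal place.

4.6 mg/L

τ/t½ = 88/31 ≈ 2.8387, so fraction remaining f = (1/2)^(88/31) ≈ 0.1398.
At steady state, accumulation factor R = 1/(1 − e^(−kτ)) ≈ 1.1625.
Single-dose peak C₀ = D/Vd = 2280/80 ≈ 28.500 mg/L.
Cmax,ss = C₀/(1 − f) ≈ 28.500/0.8602 ≈ 33.132 mg/L.
Steady-state trough Cmin,ss = Cmax,ss·f ≈ 33.132 × 0.1398 ≈ 4.632 mg/L.
Trough 4.6 mg/L vs MEC 3 mg/L: adequate.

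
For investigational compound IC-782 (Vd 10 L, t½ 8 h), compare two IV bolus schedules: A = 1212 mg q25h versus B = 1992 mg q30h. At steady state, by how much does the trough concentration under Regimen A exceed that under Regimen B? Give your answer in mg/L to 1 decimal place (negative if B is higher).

-0.3 mg/L

Regimen A: f = (1/2)^(25/8) ≈ 0.1146; Cmin,ss = (1212/10)·f/(1−f) ≈ 15.687 mg/L.
Regimen B: f = (1/2)^(30/8) ≈ 0.0743; Cmin,ss = (1992/10)·f/(1−f) ≈ 15.989 mg/L.
Difference ≈ 15.687 − 15.989 ≈ -0.302 mg/L.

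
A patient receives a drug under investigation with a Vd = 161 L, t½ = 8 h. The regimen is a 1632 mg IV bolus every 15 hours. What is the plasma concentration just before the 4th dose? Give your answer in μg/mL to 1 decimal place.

3.7 μg/mL

f = (1/2)^(τ/t½) = (1/2)^(15/8) ≈ 0.2726.
C₀ = D/Vd = 1632/161 ≈ 10.137 μg/mL.
Before the 4th dose, 3 doses have been given. Superposition: Cmin = C₀·(f + f² + … + f^3).
≈ 10.137 × (0.2726 + 0.0743 + 0.0203) ≈ 10.137 × 0.3672 ≈ 3.722 μg/mL.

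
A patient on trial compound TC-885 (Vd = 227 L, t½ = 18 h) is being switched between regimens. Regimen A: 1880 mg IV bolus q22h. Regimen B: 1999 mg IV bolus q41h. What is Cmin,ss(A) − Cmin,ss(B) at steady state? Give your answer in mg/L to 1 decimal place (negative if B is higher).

Regimen A: f = (1/2)^(22/18) ≈ 0.4286; Cmin,ss = (1880/227)·f/(1−f) ≈ 6.212 mg/L.
Regimen B: f = (1/2)^(41/18) ≈ 0.2062; Cmin,ss = (1999/227)·f/(1−f) ≈ 2.288 mg/L.
Difference ≈ 6.212 − 2.288 ≈ 3.924 mg/L.

3.9 mg/L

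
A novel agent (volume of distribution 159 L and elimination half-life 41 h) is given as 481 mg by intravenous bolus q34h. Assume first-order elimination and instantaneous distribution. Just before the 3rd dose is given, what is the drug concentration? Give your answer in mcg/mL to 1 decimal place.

f = (1/2)^(τ/t½) = (1/2)^(34/41) ≈ 0.5628.
C₀ = D/Vd = 481/159 ≈ 3.025 mcg/mL.
Before the 3rd dose, 2 doses have been given. Superposition: Cmin = C₀·(f + f²).
≈ 3.025 × (0.5628 + 0.3167) ≈ 3.025 × 0.8795 ≈ 2.660 mcg/mL.

2.7 mcg/mL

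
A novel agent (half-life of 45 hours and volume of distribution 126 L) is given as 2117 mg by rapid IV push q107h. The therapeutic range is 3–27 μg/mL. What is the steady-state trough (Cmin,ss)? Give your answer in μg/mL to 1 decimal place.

4.0 μg/mL

τ/t½ = 107/45 ≈ 2.3778, so fraction remaining f = (1/2)^(107/45) ≈ 0.1924.
Accumulation ratio R = 1/(1 − f) ≈ 1/0.8076 ≈ 1.2382.
Each bolus raises the concentration by D/Vd = 2117/126 ≈ 16.802 μg/mL.
Steady-state peak Cmax,ss = C₀·R ≈ 16.802 × 1.2382 ≈ 20.804 μg/mL.
One interval later, Cmin,ss = Cmax,ss·e^(−kτ) ≈ 20.804 × 0.1924 ≈ 4.003 μg/mL.
Trough 4.0 μg/mL vs MEC 3 μg/mL: adequate.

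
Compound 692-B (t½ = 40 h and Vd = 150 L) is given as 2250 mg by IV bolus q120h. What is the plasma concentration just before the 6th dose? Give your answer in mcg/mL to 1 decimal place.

f = (1/2)^(τ/t½) = (1/2)^(120/40) ≈ 0.1250.
C₀ = D/Vd = 2250/150 ≈ 15.000 mcg/mL.
Before the 6th dose, 5 doses have been given. Superposition: Cmin = C₀·(f + f² + … + f^5).
≈ 15.000 × (0.1250 + 0.0156 + 0.0020 + 0.0002 + 0.0000) ≈ 15.000 × 0.1428 ≈ 2.142 mcg/mL.

2.1 mcg/mL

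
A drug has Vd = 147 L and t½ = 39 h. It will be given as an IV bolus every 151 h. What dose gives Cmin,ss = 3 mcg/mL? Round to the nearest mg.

6015 mg

τ/t½ = 151/39 ≈ 3.8718, so f = (1/2)^(151/39) ≈ 0.068308.
Cmin,ss = (D/Vd)·f/(1−f), so D = Cmin,ss·Vd·(1−f)/f.
D = 3 × 147 × (1−f)/f ≈ 3 × 147 × 13.63957 ≈ 6015.05 mg.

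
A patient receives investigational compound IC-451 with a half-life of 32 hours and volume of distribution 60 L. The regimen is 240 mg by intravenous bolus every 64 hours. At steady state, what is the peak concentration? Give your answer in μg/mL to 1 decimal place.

5.3 μg/mL

The dosing interval is 2 half-lives, so f = 2^(−2) = 0.25.
At steady state, R = 1/(1 − 0.25) = 4/3.
Single-dose peak C₀ = D/Vd = 240/60 = 4 μg/mL.
Steady-state peak Cmax,ss = C₀·R = 4 × 4/3 ≈ 5.333 μg/mL.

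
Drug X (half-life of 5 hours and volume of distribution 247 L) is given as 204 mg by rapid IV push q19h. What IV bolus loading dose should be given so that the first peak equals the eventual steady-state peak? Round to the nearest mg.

f = (1/2)^(19/5) ≈ 0.071794; accumulation ratio R = 1/(1−f) ≈ 1.07735.
Loading dose to hit Cmax,ss on first dose: D_load = D_maint·R ≈ 204 × 1.07735 ≈ 219.78 mg.

220 mg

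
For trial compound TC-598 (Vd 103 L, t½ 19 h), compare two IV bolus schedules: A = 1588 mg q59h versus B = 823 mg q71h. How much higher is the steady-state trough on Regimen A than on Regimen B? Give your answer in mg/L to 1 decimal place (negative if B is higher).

Regimen A: f = (1/2)^(59/19) ≈ 0.1162; Cmin,ss = (1588/103)·f/(1−f) ≈ 2.027 mg/L.
Regimen B: f = (1/2)^(71/19) ≈ 0.0750; Cmin,ss = (823/103)·f/(1−f) ≈ 0.648 mg/L.
Difference ≈ 2.027 − 0.648 ≈ 1.379 mg/L.

1.4 mg/L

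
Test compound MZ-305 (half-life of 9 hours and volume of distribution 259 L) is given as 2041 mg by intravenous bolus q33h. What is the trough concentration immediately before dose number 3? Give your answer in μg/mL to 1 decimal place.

f = (1/2)^(τ/t½) = (1/2)^(33/9) ≈ 0.0787.
C₀ = D/Vd = 2041/259 ≈ 7.880 μg/mL.
Before the 3rd dose, 2 doses have been given. Superposition: Cmin = C₀·(f + f²).
≈ 7.880 × (0.0787 + 0.0062) ≈ 7.880 × 0.0849 ≈ 0.669 μg/mL.

0.7 μg/mL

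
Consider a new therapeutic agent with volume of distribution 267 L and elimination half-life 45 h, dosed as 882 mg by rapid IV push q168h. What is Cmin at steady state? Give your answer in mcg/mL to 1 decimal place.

k = ln2/t½ = ln2/45 ≈ 0.015403 h⁻¹; fraction remaining f = e^(−kτ) = e^(−0.015403×168) ≈ 0.0752.
Single-dose peak C₀ = D/Vd = 882/267 ≈ 3.303 mcg/mL.
Steady-state trough Cmin,ss = C₀·f/(1−f) ≈ 3.303 × 0.0752/0.9248 ≈ 0.269 mcg/mL.

0.3 mcg/mL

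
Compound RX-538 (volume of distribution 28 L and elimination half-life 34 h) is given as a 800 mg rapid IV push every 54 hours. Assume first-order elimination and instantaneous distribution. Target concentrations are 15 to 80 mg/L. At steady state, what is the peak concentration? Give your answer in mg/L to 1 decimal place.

42.8 mg/L

Over one 54-h interval, 54/34 ≈ 1.5882 half-lives elapse, leaving f ≈ 0.3326 of each dose.
At steady state, accumulation factor R = 1/(1 − e^(−kτ)) ≈ 1.4984.
Single-dose peak C₀ = D/Vd = 800/28 ≈ 28.571 mg/L.
Steady-state peak Cmax,ss = C₀·R ≈ 28.571 × 1.4984 ≈ 42.811 mg/L.
Peak 42.8 mg/L vs MTC 80 mg/L: below toxic threshold.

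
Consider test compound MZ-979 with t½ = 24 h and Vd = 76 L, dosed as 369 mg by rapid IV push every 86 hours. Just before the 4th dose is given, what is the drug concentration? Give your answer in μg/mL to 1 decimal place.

0.4 μg/mL

f = (1/2)^(τ/t½) = (1/2)^(86/24) ≈ 0.0834.
C₀ = D/Vd = 369/76 ≈ 4.855 μg/mL.
Before the 4th dose, 3 doses have been given. Superposition: Cmin = C₀·(f + f² + … + f^3).
≈ 4.855 × (0.0834 + 0.0070 + 0.0006) ≈ 4.855 × 0.0910 ≈ 0.442 μg/mL.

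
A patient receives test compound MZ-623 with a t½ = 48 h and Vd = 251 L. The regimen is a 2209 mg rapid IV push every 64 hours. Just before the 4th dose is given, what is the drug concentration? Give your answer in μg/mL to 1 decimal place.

5.4 μg/mL

f = (1/2)^(τ/t½) = (1/2)^(64/48) ≈ 0.3969.
C₀ = D/Vd = 2209/251 ≈ 8.801 μg/mL.
Before the 4th dose, 3 doses have been given. Superposition: Cmin = C₀·(f + f² + … + f^3).
≈ 8.801 × (0.3969 + 0.1575 + 0.0625) ≈ 8.801 × 0.6169 ≈ 5.429 μg/mL.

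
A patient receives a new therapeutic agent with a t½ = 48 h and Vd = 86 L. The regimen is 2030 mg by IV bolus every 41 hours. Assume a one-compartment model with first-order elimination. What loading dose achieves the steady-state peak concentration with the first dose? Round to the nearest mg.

f = (1/2)^(41/48) ≈ 0.553185; accumulation ratio R = 1/(1−f) ≈ 2.23806.
Loading dose to hit Cmax,ss on first dose: D_load = D_maint·R ≈ 2030 × 2.23806 ≈ 4543.26 mg.

4543 mg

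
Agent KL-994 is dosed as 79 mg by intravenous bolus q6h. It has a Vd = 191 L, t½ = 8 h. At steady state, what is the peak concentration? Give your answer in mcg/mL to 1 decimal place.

k = ln2/t½ = ln2/8 ≈ 0.086643 h⁻¹; fraction remaining f = e^(−kτ) = e^(−0.086643×6) ≈ 0.5946.
Accumulation ratio R = 1/(1 − f) ≈ 1/0.4054 ≈ 2.4667.
Single-dose peak C₀ = D/Vd = 79/191 ≈ 0.414 mcg/mL.
Steady-state peak Cmax,ss = C₀·R ≈ 0.414 × 2.4667 ≈ 1.021 mcg/mL.

1.0 mcg/mL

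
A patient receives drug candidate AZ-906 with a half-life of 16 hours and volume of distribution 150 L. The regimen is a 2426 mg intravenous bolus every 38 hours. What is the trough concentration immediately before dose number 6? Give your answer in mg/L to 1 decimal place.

3.9 mg/L

f = (1/2)^(τ/t½) = (1/2)^(38/16) ≈ 0.1928.
C₀ = D/Vd = 2426/150 ≈ 16.173 mg/L.
Before the 6th dose, 5 doses have been given. Superposition: Cmin = C₀·(f + f² + … + f^5).
≈ 16.173 × (0.1928 + 0.0372 + 0.0072 + 0.0014 + 0.0003) ≈ 16.173 × 0.2389 ≈ 3.864 mg/L.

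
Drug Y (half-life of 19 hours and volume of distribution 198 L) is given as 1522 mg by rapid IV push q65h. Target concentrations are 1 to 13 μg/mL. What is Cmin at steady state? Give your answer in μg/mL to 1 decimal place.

k = ln2/t½ = ln2/19 ≈ 0.036481 h⁻¹; fraction remaining f = e^(−kτ) = e^(−0.036481×65) ≈ 0.0934.
Accumulation ratio R = 1/(1 − f) ≈ 1/0.9066 ≈ 1.1030.
Each bolus raises the concentration by D/Vd = 1522/198 ≈ 7.687 μg/mL.
Steady-state peak Cmax,ss = C₀·R ≈ 7.687 × 1.1030 ≈ 8.479 μg/mL.
One interval later, Cmin,ss = Cmax,ss·e^(−kτ) ≈ 8.479 × 0.0934 ≈ 0.792 μg/mL.
Trough 0.8 μg/mL vs MEC 1 μg/mL: subtherapeutic.

0.8 μg/mL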